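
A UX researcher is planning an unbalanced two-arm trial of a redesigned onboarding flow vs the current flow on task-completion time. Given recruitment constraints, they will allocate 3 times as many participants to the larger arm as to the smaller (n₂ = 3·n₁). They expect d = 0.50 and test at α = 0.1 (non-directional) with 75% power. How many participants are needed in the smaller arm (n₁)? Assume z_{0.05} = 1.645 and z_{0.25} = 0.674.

n₁ = 29

With allocation ratio k = n₂/n₁ = 3, Var(x̄₁−x̄₂) = σ²(1/n₁ + 1/(k·n₁)) = σ²·(k+1)/(k·n₁).
So n₁ = (1 + 1/k)·((z_{α/2} + z_β)/d)² = 1.333 × (2.319/0.50)².
n₁ = 1.333 × 21.51 = 28.7.
Round up: n₁ = 29, giving n₂ = 3 × 29 = 87.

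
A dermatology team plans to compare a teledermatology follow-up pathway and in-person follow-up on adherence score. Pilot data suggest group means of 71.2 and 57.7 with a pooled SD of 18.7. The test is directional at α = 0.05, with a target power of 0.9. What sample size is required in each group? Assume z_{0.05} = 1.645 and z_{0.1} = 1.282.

Cohen's d = |M₁ − M₂| / SD_pooled = |71.2 − 57.7| / 18.7 = 13.5 / 18.7 = 0.722.
For two independent groups with equal n: n = 2·((z_{α} + z_β) / d)².
z_{α} + z_β = 1.645 + 1.282 = 2.927.
n = 2 × (2.927 / 0.722)² = 2 × 4.054² = 2 × 16.44 = 32.9.
Round up to the next whole participant.

n = 33 per group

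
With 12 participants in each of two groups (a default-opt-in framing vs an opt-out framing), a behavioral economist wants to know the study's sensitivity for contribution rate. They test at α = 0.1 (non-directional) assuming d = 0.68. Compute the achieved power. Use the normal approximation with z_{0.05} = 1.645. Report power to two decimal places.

power ≈ 0.51

For two equal groups, power = Φ(d·√(n/2) − z_{α/2}).
d·√(n/2) = 0.68 × √(12/2) = 0.68 × 2.449 = 1.666.
z_β = 1.666 − 1.645 = 0.021.
Power = Φ(0.021) = 0.508.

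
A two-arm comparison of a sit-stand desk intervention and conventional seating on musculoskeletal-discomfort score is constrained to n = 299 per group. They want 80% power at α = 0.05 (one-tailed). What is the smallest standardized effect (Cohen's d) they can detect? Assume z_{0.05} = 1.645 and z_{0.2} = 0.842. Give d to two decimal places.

d_min ≈ 0.20

For two independent groups of n = 299 each: d_min = (z_{α} + z_β)·√(2/n).
z-sum = 1.645 + 0.842 = 2.487.
d_min = 2.487 × √(2/299) = 2.487 × 0.0818 = 0.203.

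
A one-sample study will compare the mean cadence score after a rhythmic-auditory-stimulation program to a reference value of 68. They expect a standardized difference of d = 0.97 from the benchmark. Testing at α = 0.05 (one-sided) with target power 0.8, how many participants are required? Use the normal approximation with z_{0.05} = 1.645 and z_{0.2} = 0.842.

For a one-sample test: n = ((z_{α} + z_β) / d)².
z_{α} + z_β = 1.645 + 0.842 = 2.487.
n = (2.487 / 0.97)² = 2.564² = 6.57.
Round up.

n = 7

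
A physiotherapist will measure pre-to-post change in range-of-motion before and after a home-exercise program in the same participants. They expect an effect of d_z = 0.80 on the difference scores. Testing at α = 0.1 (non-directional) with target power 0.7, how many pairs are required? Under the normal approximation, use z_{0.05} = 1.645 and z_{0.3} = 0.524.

For a paired (one-sample on differences) test: n = ((z_{α/2} + z_β) / d)².
z_{α/2} + z_β = 1.645 + 0.524 = 2.169.
n = (2.169 / 0.80)² = 2.711² = 7.35.
Round up.

n = 8 pairs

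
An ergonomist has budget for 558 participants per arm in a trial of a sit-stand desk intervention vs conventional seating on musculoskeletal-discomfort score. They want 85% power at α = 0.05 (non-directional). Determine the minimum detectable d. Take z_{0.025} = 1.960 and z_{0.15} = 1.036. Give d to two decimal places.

d_min ≈ 0.18

For two independent groups of n = 558 each: d_min = (z_{α/2} + z_β)·√(2/n).
z-sum = 1.960 + 1.036 = 2.996.
d_min = 2.996 × √(2/558) = 2.996 × 0.0599 = 0.179.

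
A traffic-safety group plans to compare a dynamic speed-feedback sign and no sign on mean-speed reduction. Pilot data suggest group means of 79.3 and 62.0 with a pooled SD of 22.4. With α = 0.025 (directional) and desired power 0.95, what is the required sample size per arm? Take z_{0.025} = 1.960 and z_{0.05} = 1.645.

n = 44 per group

Cohen's d = |M₁ − M₂| / SD_pooled = |79.3 − 62.0| / 22.4 = 17.3 / 22.4 = 0.772.
For two independent groups with equal n: n = 2·((z_{α} + z_β) / d)².
z_{α} + z_β = 1.960 + 1.645 = 3.605.
n = 2 × (3.605 / 0.772)² = 2 × 4.670² = 2 × 21.81 = 43.6.
Round up to the next whole participant.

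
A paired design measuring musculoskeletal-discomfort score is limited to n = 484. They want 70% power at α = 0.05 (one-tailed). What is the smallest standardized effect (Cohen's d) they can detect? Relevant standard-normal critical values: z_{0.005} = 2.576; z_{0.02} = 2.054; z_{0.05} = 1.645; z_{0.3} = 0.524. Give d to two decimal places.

d_min ≈ 0.10

For a single sample (or paired design) of n = 484: d_min = (z_{α} + z_β)/√n.
z-sum = 1.645 + 0.524 = 2.169.
d_min = 2.169 / √484 = 2.169 / 22.000 = 0.099.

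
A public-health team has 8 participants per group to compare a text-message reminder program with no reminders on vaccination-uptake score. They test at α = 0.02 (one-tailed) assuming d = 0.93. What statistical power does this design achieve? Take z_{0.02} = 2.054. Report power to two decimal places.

For two equal groups, power = Φ(d·√(n/2) − z_{α}).
d·√(n/2) = 0.93 × √(8/2) = 0.93 × 2.000 = 1.860.
z_β = 1.860 − 2.054 = -0.194.
Power = Φ(-0.194) = 0.423.

power ≈ 0.42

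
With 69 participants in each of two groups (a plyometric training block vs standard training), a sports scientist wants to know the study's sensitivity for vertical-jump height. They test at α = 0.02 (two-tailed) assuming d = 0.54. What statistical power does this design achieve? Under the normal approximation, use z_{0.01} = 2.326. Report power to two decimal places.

power ≈ 0.80

For two equal groups, power = Φ(d·√(n/2) − z_{α/2}).
d·√(n/2) = 0.54 × √(69/2) = 0.54 × 5.874 = 3.172.
z_β = 3.172 − 2.326 = 0.846.
Power = Φ(0.846) = 0.801.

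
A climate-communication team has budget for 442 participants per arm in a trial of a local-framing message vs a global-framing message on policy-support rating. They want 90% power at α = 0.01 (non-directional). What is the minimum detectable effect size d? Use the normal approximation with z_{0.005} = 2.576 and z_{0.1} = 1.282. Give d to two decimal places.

For two independent groups of n = 442 each: d_min = (z_{α/2} + z_β)·√(2/n).
z-sum = 2.576 + 1.282 = 3.858.
d_min = 3.858 × √(2/442) = 3.858 × 0.0673 = 0.260.

d_min ≈ 0.26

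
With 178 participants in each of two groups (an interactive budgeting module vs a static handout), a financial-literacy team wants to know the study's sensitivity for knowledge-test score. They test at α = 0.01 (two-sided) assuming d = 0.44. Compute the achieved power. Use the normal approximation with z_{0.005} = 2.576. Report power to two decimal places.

power ≈ 0.94

For two equal groups, power = Φ(d·√(n/2) − z_{α/2}).
d·√(n/2) = 0.44 × √(178/2) = 0.44 × 9.434 = 4.151.
z_β = 4.151 − 2.576 = 1.575.
Power = Φ(1.575) = 0.942.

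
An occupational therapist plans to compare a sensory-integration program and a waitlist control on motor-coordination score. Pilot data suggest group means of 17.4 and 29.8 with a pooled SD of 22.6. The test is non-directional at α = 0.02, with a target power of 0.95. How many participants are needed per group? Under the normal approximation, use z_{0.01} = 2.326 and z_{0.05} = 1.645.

Cohen's d = |M₁ − M₂| / SD_pooled = |17.4 − 29.8| / 22.6 = 12.4 / 22.6 = 0.549.
For two independent groups with equal n: n = 2·((z_{α/2} + z_β) / d)².
z_{α/2} + z_β = 2.326 + 1.645 = 3.971.
n = 2 × (3.971 / 0.549)² = 2 × 7.233² = 2 × 52.32 = 104.6.
Round up to the next whole participant.

n = 105 per group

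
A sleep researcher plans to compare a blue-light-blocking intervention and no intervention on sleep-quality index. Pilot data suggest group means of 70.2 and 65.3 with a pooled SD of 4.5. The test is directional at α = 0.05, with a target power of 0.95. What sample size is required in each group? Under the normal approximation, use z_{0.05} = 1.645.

n = 19 per group

Cohen's d = |M₁ − M₂| / SD_pooled = |70.2 − 65.3| / 4.5 = 4.9 / 4.5 = 1.089.
For two independent groups with equal n: n = 2·((z_{α} + z_β) / d)².
z_{α} + z_β = 1.645 + 1.645 = 3.290.
n = 2 × (3.290 / 1.089)² = 2 × 3.021² = 2 × 9.13 = 18.3.
Round up to the next whole participant.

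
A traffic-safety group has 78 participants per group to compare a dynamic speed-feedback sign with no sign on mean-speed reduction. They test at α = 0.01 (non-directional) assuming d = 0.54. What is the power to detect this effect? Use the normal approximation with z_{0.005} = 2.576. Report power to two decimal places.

power ≈ 0.79

For two equal groups, power = Φ(d·√(n/2) − z_{α/2}).
d·√(n/2) = 0.54 × √(78/2) = 0.54 × 6.245 = 3.372.
z_β = 3.372 − 2.576 = 0.796.
Power = Φ(0.796) = 0.787.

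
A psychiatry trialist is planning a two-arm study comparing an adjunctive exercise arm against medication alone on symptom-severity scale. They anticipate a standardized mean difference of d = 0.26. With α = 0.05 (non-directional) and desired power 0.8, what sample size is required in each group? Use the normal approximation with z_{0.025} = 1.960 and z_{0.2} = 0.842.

n = 233 per group

For two independent groups with equal n: n = 2·((z_{α/2} + z_β) / d)².
z_{α/2} + z_β = 1.960 + 0.842 = 2.802.
n = 2 × (2.802 / 0.26)² = 2 × 10.777² = 2 × 116.14 = 232.3.
Round up to the next whole participant.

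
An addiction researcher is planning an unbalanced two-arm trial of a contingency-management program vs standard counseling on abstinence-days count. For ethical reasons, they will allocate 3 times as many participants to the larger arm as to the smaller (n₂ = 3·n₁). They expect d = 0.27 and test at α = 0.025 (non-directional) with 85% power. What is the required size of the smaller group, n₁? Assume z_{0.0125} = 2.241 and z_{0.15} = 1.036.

n₁ = 197

With allocation ratio k = n₂/n₁ = 3, Var(x̄₁−x̄₂) = σ²(1/n₁ + 1/(k·n₁)) = σ²·(k+1)/(k·n₁).
So n₁ = (1 + 1/k)·((z_{α/2} + z_β)/d)² = 1.333 × (3.277/0.27)².
n₁ = 1.333 × 147.31 = 196.4.
Round up: n₁ = 197, giving n₂ = 3 × 197 = 591.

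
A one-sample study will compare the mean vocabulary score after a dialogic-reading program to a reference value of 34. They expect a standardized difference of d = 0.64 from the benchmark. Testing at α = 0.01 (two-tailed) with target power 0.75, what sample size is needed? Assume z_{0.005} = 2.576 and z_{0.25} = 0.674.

For a one-sample test: n = ((z_{α/2} + z_β) / d)².
z_{α/2} + z_β = 2.576 + 0.674 = 3.250.
n = (3.250 / 0.64)² = 5.078² = 25.79.
Round up.

n = 26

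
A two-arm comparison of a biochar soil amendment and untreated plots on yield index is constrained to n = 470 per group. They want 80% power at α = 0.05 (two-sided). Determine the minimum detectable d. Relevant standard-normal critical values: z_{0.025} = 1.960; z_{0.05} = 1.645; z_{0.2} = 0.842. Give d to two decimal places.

For two independent groups of n = 470 each: d_min = (z_{α/2} + z_β)·√(2/n).
z-sum = 1.960 + 0.842 = 2.802.
d_min = 2.802 × √(2/470) = 2.802 × 0.0652 = 0.183.

d_min ≈ 0.18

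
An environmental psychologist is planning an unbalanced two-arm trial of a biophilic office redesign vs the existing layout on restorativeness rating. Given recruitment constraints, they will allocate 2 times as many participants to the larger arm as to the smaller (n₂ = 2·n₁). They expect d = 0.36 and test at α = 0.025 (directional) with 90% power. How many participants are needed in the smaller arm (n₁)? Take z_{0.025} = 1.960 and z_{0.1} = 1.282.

With allocation ratio k = n₂/n₁ = 2, Var(x̄₁−x̄₂) = σ²(1/n₁ + 1/(k·n₁)) = σ²·(k+1)/(k·n₁).
So n₁ = (1 + 1/k)·((z_{α} + z_β)/d)² = 1.500 × (3.242/0.36)².
n₁ = 1.500 × 81.10 = 121.7.
Round up: n₁ = 122, giving n₂ = 2 × 122 = 244.

n₁ = 122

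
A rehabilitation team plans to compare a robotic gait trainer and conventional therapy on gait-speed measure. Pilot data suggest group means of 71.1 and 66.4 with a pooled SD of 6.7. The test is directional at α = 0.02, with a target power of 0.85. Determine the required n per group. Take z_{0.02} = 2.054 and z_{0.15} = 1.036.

Cohen's d = |M₁ − M₂| / SD_pooled = |71.1 − 66.4| / 6.7 = 4.7 / 6.7 = 0.701.
For two independent groups with equal n: n = 2·((z_{α} + z_β) / d)².
z_{α} + z_β = 2.054 + 1.036 = 3.090.
n = 2 × (3.090 / 0.701)² = 2 × 4.408² = 2 × 19.43 = 38.9.
Round up to the next whole participant.

n = 39 per group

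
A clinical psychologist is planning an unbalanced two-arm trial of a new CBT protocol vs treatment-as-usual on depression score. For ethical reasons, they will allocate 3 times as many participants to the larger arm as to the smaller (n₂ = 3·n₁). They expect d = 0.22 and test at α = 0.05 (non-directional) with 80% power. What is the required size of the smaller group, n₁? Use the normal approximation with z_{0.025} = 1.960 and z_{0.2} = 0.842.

With allocation ratio k = n₂/n₁ = 3, Var(x̄₁−x̄₂) = σ²(1/n₁ + 1/(k·n₁)) = σ²·(k+1)/(k·n₁).
So n₁ = (1 + 1/k)·((z_{α/2} + z_β)/d)² = 1.333 × (2.802/0.22)².
n₁ = 1.333 × 162.21 = 216.3.
Round up: n₁ = 217, giving n₂ = 3 × 217 = 651.

n₁ = 217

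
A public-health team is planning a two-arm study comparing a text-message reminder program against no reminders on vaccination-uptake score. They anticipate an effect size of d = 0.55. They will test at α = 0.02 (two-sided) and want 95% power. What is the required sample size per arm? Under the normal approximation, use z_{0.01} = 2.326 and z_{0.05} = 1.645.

n = 105 per group

For two independent groups with equal n: n = 2·((z_{α/2} + z_β) / d)².
z_{α/2} + z_β = 2.326 + 1.645 = 3.971.
n = 2 × (3.971 / 0.55)² = 2 × 7.220² = 2 × 52.13 = 104.3.
Round up to the next whole participant.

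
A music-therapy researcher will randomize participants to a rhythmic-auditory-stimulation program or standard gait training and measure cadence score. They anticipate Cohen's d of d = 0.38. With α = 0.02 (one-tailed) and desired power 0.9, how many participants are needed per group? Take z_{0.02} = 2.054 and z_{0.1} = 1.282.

For two independent groups with equal n: n = 2·((z_{α} + z_β) / d)².
z_{α} + z_β = 2.054 + 1.282 = 3.336.
n = 2 × (3.336 / 0.38)² = 2 × 8.779² = 2 × 77.07 = 154.1.
Round up to the next whole participant.

n = 155 per group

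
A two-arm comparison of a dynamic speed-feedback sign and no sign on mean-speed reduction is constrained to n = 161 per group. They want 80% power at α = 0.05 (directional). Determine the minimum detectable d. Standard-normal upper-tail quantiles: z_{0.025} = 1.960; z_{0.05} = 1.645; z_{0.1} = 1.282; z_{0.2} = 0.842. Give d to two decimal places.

d_min ≈ 0.28

For two independent groups of n = 161 each: d_min = (z_{α} + z_β)·√(2/n).
z-sum = 1.645 + 0.842 = 2.487.
d_min = 2.487 × √(2/161) = 2.487 × 0.1115 = 0.277.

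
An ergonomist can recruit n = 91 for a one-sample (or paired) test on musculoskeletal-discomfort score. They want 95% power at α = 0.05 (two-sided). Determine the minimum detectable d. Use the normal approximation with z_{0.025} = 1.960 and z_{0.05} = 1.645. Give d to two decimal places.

For a single sample (or paired design) of n = 91: d_min = (z_{α/2} + z_β)/√n.
z-sum = 1.960 + 1.645 = 3.605.
d_min = 3.605 / √91 = 3.605 / 9.539 = 0.378.

d_min ≈ 0.38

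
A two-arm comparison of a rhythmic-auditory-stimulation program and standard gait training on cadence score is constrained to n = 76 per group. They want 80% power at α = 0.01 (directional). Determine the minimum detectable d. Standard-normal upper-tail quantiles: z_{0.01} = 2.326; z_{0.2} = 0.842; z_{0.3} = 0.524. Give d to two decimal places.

d_min ≈ 0.51

For two independent groups of n = 76 each: d_min = (z_{α} + z_β)·√(2/n).
z-sum = 2.326 + 0.842 = 3.168.
d_min = 3.168 × √(2/76) = 3.168 × 0.1622 = 0.514.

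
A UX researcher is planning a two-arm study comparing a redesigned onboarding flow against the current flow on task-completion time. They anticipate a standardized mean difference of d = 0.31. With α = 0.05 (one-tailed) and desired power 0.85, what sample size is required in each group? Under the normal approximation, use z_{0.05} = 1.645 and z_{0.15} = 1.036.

n = 150 per group

For two independent groups with equal n: n = 2·((z_{α} + z_β) / d)².
z_{α} + z_β = 1.645 + 1.036 = 2.681.
n = 2 × (2.681 / 0.31)² = 2 × 8.648² = 2 × 74.79 = 149.6.
Round up to the next whole participant.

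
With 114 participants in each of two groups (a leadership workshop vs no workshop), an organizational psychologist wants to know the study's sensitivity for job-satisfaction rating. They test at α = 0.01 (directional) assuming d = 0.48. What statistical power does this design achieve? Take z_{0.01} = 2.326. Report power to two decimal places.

For two equal groups, power = Φ(d·√(n/2) − z_{α}).
d·√(n/2) = 0.48 × √(114/2) = 0.48 × 7.550 = 3.624.
z_β = 3.624 − 2.326 = 1.298.
Power = Φ(1.298) = 0.903.

power ≈ 0.90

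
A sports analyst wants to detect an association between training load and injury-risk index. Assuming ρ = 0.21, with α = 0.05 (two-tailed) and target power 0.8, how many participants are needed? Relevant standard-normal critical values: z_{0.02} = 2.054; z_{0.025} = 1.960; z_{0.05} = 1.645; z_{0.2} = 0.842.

n = 176

Fisher's z: C = ½·ln((1+r)/(1−r)) = ½·ln(1.5316) = 0.2132.
n = ((z_{α/2} + z_β)/C)² + 3.
(1.960 + 0.842) / 0.2132 = 2.802 / 0.2132 = 13.143.
n = 13.143² + 3 = 172.73 + 3 = 175.7.
Round up.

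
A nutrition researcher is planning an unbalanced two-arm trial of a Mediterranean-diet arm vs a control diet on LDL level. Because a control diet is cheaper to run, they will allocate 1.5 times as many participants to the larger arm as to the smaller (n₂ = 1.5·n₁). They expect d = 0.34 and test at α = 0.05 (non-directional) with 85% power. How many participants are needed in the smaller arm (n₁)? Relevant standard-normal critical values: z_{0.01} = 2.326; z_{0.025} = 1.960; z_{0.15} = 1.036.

With allocation ratio k = n₂/n₁ = 1.5, Var(x̄₁−x̄₂) = σ²(1/n₁ + 1/(k·n₁)) = σ²·(k+1)/(k·n₁).
So n₁ = (1 + 1/k)·((z_{α/2} + z_β)/d)² = 1.667 × (2.996/0.34)².
n₁ = 1.667 × 77.65 = 129.4.
Round up: n₁ = 130, giving n₂ = 1.5 × 130 = 195.

n₁ = 130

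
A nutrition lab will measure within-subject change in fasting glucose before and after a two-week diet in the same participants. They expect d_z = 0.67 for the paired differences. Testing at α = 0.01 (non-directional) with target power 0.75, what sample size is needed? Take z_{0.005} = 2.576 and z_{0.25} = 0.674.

n = 24 pairs

For a paired (one-sample on differences) test: n = ((z_{α/2} + z_β) / d)².
z_{α/2} + z_β = 2.576 + 0.674 = 3.250.
n = (3.250 / 0.67)² = 4.851² = 23.53.
Round up.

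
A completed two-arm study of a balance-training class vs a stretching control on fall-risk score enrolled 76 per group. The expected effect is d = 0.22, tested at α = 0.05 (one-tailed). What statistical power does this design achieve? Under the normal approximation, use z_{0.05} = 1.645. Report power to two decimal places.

For two equal groups, power = Φ(d·√(n/2) − z_{α}).
d·√(n/2) = 0.22 × √(76/2) = 0.22 × 6.164 = 1.356.
z_β = 1.356 − 1.645 = -0.289.
Power = Φ(-0.289) = 0.386.

power ≈ 0.39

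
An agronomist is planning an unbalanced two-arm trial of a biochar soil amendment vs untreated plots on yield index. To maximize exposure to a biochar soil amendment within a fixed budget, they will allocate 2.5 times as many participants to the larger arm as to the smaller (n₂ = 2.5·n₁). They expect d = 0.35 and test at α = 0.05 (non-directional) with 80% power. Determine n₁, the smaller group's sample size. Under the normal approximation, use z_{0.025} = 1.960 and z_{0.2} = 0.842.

With allocation ratio k = n₂/n₁ = 2.5, Var(x̄₁−x̄₂) = σ²(1/n₁ + 1/(k·n₁)) = σ²·(k+1)/(k·n₁).
So n₁ = (1 + 1/k)·((z_{α/2} + z_β)/d)² = 1.400 × (2.802/0.35)².
n₁ = 1.400 × 64.09 = 89.7.
Round up: n₁ = 90, giving n₂ = 2.5 × 90 = 225.

n₁ = 90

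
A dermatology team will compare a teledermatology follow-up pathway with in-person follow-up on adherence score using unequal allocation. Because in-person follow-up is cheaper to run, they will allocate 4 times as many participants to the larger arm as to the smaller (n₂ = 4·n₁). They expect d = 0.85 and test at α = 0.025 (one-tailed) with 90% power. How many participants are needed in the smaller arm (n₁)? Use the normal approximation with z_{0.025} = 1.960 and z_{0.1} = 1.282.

n₁ = 19

With allocation ratio k = n₂/n₁ = 4, Var(x̄₁−x̄₂) = σ²(1/n₁ + 1/(k·n₁)) = σ²·(k+1)/(k·n₁).
So n₁ = (1 + 1/k)·((z_{α} + z_β)/d)² = 1.250 × (3.242/0.85)².
n₁ = 1.250 × 14.55 = 18.2.
Round up: n₁ = 19, giving n₂ = 4 × 19 = 76.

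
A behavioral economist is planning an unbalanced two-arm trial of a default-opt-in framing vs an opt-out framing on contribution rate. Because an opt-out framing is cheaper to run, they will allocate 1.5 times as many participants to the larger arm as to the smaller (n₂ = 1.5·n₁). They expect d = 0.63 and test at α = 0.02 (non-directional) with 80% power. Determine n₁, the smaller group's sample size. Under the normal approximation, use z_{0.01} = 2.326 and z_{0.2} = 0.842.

With allocation ratio k = n₂/n₁ = 1.5, Var(x̄₁−x̄₂) = σ²(1/n₁ + 1/(k·n₁)) = σ²·(k+1)/(k·n₁).
So n₁ = (1 + 1/k)·((z_{α/2} + z_β)/d)² = 1.667 × (3.168/0.63)².
n₁ = 1.667 × 25.29 = 42.1.
Round up: n₁ = 43, giving n₂ = ⌈1.5 × 43⌉ = ⌈64.5⌉ = 65.

n₁ = 43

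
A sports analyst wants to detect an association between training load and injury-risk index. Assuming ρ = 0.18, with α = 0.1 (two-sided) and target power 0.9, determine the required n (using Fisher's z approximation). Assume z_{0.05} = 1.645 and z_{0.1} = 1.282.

n = 262

Fisher's z: C = ½·ln((1+r)/(1−r)) = ½·ln(1.4390) = 0.1820.
n = ((z_{α/2} + z_β)/C)² + 3.
(1.645 + 1.282) / 0.1820 = 2.927 / 0.1820 = 16.082.
n = 16.082² + 3 = 258.64 + 3 = 261.6.
Round up.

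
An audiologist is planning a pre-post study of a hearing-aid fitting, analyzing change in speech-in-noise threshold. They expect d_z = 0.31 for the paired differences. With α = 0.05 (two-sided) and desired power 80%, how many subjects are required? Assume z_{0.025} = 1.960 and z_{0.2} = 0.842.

n = 82 pairs

For a paired (one-sample on differences) test: n = ((z_{α/2} + z_β) / d)².
z_{α/2} + z_β = 1.960 + 0.842 = 2.802.
n = (2.802 / 0.31)² = 9.039² = 81.70.
Round up.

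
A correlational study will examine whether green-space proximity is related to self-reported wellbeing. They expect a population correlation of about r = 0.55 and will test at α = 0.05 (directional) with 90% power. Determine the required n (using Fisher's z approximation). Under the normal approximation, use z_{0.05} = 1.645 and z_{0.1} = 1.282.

n = 26

Fisher's z: C = ½·ln((1+r)/(1−r)) = ½·ln(3.4444) = 0.6184.
n = ((z_{α} + z_β)/C)² + 3.
(1.645 + 1.282) / 0.6184 = 2.927 / 0.6184 = 4.733.
n = 4.733² + 3 = 22.40 + 3 = 25.4.
Round up.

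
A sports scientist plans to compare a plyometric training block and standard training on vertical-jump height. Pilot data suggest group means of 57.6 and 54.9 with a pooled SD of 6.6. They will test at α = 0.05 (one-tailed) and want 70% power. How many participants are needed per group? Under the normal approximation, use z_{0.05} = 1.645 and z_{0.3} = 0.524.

n = 57 per group

Cohen's d = |M₁ − M₂| / SD_pooled = |57.6 − 54.9| / 6.6 = 2.7 / 6.6 = 0.409.
For two independent groups with equal n: n = 2·((z_{α} + z_β) / d)².
z_{α} + z_β = 1.645 + 0.524 = 2.169.
n = 2 × (2.169 / 0.409)² = 2 × 5.303² = 2 × 28.12 = 56.2.
Round up to the next whole participant.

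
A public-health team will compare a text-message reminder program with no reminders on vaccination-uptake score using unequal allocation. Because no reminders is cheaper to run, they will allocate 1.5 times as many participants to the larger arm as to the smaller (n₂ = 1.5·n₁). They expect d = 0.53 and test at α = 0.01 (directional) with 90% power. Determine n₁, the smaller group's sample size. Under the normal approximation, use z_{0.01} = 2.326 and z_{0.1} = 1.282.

With allocation ratio k = n₂/n₁ = 1.5, Var(x̄₁−x̄₂) = σ²(1/n₁ + 1/(k·n₁)) = σ²·(k+1)/(k·n₁).
So n₁ = (1 + 1/k)·((z_{α} + z_β)/d)² = 1.667 × (3.608/0.53)².
n₁ = 1.667 × 46.34 = 77.2.
Round up: n₁ = 78, giving n₂ = 1.5 × 78 = 117.

n₁ = 78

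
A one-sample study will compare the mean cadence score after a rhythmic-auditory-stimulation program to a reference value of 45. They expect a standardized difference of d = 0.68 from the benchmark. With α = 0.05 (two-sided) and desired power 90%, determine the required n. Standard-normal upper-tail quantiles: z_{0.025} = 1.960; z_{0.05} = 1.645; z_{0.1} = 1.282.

For a one-sample test: n = ((z_{α/2} + z_β) / d)².
z_{α/2} + z_β = 1.960 + 1.282 = 3.242.
n = (3.242 / 0.68)² = 4.768² = 22.73.
Round up.

n = 23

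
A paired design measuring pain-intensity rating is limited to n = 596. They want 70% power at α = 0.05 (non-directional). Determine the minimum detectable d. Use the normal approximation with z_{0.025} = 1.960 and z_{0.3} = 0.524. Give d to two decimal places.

For a single sample (or paired design) of n = 596: d_min = (z_{α/2} + z_β)/√n.
z-sum = 1.960 + 0.524 = 2.484.
d_min = 2.484 / √596 = 2.484 / 24.413 = 0.102.

d_min ≈ 0.10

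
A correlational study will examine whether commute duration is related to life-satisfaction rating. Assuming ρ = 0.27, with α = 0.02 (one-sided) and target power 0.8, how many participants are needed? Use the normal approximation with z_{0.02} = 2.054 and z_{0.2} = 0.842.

Fisher's z: C = ½·ln((1+r)/(1−r)) = ½·ln(1.7397) = 0.2769.
n = ((z_{α} + z_β)/C)² + 3.
(2.054 + 0.842) / 0.2769 = 2.896 / 0.2769 = 10.459.
n = 10.459² + 3 = 109.38 + 3 = 112.4.
Round up.

n = 113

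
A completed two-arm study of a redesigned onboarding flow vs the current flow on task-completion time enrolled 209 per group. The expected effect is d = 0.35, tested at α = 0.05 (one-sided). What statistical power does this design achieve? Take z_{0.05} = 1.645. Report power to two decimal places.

For two equal groups, power = Φ(d·√(n/2) − z_{α}).
d·√(n/2) = 0.35 × √(209/2) = 0.35 × 10.223 = 3.578.
z_β = 3.578 − 1.645 = 1.933.
Power = Φ(1.933) = 0.973.

power ≈ 0.97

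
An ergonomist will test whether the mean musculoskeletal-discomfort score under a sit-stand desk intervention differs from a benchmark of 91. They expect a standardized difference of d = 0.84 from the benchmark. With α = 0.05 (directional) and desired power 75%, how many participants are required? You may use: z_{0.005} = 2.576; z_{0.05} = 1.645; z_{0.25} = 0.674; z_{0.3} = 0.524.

n = 8

For a one-sample test: n = ((z_{α} + z_β) / d)².
z_{α} + z_β = 1.645 + 0.674 = 2.319.
n = (2.319 / 0.84)² = 2.761² = 7.62.
Round up.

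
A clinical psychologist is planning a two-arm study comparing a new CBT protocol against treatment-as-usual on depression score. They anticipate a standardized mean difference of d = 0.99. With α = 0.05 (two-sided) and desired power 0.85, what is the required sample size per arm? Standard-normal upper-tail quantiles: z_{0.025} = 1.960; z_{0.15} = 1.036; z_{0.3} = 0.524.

For two independent groups with equal n: n = 2·((z_{α/2} + z_β) / d)².
z_{α/2} + z_β = 1.960 + 1.036 = 2.996.
n = 2 × (2.996 / 0.99)² = 2 × 3.026² = 2 × 9.16 = 18.3.
Round up to the next whole participant.

n = 19 per group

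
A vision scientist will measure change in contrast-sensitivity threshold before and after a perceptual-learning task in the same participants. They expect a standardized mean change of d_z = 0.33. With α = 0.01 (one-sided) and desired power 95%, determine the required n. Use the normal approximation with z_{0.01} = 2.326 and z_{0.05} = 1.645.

n = 145 pairs

For a paired (one-sample on differences) test: n = ((z_{α} + z_β) / d)².
z_{α} + z_β = 2.326 + 1.645 = 3.971.
n = (3.971 / 0.33)² = 12.033² = 144.80.
Round up.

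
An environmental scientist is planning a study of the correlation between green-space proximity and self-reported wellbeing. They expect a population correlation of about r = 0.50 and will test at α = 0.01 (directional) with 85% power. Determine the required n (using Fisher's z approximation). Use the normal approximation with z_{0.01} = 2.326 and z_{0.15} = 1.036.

Fisher's z: C = ½·ln((1+r)/(1−r)) = ½·ln(3.0000) = 0.5493.
n = ((z_{α} + z_β)/C)² + 3.
(2.326 + 1.036) / 0.5493 = 3.362 / 0.5493 = 6.121.
n = 6.121² + 3 = 37.46 + 3 = 40.5.
Round up.

n = 41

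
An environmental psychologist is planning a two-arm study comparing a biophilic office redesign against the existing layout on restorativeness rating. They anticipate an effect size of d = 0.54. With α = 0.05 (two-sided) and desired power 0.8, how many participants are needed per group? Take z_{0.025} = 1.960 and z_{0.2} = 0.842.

For two independent groups with equal n: n = 2·((z_{α/2} + z_β) / d)².
z_{α/2} + z_β = 1.960 + 0.842 = 2.802.
n = 2 × (2.802 / 0.54)² = 2 × 5.189² = 2 × 26.92 = 53.8.
Round up to the next whole participant.

n = 54 per group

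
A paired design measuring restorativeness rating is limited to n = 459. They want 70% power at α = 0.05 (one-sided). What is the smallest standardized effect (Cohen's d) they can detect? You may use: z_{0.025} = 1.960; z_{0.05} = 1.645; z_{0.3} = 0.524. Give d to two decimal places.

For a single sample (or paired design) of n = 459: d_min = (z_{α} + z_β)/√n.
z-sum = 1.645 + 0.524 = 2.169.
d_min = 2.169 / √459 = 2.169 / 21.424 = 0.101.

d_min ≈ 0.10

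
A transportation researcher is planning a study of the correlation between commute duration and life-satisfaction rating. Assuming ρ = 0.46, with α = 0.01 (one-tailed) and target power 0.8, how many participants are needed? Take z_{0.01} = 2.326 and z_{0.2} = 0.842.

Fisher's z: C = ½·ln((1+r)/(1−r)) = ½·ln(2.7037) = 0.4973.
n = ((z_{α} + z_β)/C)² + 3.
(2.326 + 0.842) / 0.4973 = 3.168 / 0.4973 = 6.370.
n = 6.370² + 3 = 40.58 + 3 = 43.6.
Round up.

n = 44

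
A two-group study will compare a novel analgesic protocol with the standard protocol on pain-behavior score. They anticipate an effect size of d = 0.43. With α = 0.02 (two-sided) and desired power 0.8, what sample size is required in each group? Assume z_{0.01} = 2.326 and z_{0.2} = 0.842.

n = 109 per group

For two independent groups with equal n: n = 2·((z_{α/2} + z_β) / d)².
z_{α/2} + z_β = 2.326 + 0.842 = 3.168.
n = 2 × (3.168 / 0.43)² = 2 × 7.367² = 2 × 54.28 = 108.6.
Round up to the next whole participant.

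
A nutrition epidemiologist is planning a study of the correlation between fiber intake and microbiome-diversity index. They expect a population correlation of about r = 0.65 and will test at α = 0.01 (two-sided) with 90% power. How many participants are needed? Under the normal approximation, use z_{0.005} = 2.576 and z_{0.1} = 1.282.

Fisher's z: C = ½·ln((1+r)/(1−r)) = ½·ln(4.7143) = 0.7753.
n = ((z_{α/2} + z_β)/C)² + 3.
(2.576 + 1.282) / 0.7753 = 3.858 / 0.7753 = 4.976.
n = 4.976² + 3 = 24.76 + 3 = 27.8.
Round up.

n = 28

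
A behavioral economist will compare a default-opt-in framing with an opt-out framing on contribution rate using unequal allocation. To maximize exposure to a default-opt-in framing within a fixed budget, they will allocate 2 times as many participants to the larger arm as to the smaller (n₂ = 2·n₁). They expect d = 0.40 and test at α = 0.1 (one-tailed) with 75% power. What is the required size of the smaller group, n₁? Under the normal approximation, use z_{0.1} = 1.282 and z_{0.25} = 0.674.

With allocation ratio k = n₂/n₁ = 2, Var(x̄₁−x̄₂) = σ²(1/n₁ + 1/(k·n₁)) = σ²·(k+1)/(k·n₁).
So n₁ = (1 + 1/k)·((z_{α} + z_β)/d)² = 1.500 × (1.956/0.40)².
n₁ = 1.500 × 23.91 = 35.9.
Round up: n₁ = 36, giving n₂ = 2 × 36 = 72.

n₁ = 36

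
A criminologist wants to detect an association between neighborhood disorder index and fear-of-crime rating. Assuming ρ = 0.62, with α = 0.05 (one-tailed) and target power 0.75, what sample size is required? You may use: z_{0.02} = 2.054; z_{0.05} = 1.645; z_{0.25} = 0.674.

Fisher's z: C = ½·ln((1+r)/(1−r)) = ½·ln(4.2632) = 0.7250.
n = ((z_{α} + z_β)/C)² + 3.
(1.645 + 0.674) / 0.7250 = 2.319 / 0.7250 = 3.199.
n = 3.199² + 3 = 10.23 + 3 = 13.2.
Round up.

n = 14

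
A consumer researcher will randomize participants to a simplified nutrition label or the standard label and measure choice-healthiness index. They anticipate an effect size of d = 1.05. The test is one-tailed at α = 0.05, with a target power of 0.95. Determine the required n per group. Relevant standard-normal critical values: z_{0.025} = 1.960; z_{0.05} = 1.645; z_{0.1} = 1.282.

For two independent groups with equal n: n = 2·((z_{α} + z_β) / d)².
z_{α} + z_β = 1.645 + 1.645 = 3.290.
n = 2 × (3.290 / 1.05)² = 2 × 3.133² = 2 × 9.82 = 19.6.
Round up to the next whole participant.

n = 20 per group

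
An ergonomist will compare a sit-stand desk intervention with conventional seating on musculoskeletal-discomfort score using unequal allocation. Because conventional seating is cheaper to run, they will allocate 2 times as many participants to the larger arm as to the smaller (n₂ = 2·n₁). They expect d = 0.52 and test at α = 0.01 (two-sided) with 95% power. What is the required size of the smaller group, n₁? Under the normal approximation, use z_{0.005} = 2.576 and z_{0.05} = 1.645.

With allocation ratio k = n₂/n₁ = 2, Var(x̄₁−x̄₂) = σ²(1/n₁ + 1/(k·n₁)) = σ²·(k+1)/(k·n₁).
So n₁ = (1 + 1/k)·((z_{α/2} + z_β)/d)² = 1.500 × (4.221/0.52)².
n₁ = 1.500 × 65.89 = 98.8.
Round up: n₁ = 99, giving n₂ = 2 × 99 = 198.

n₁ = 99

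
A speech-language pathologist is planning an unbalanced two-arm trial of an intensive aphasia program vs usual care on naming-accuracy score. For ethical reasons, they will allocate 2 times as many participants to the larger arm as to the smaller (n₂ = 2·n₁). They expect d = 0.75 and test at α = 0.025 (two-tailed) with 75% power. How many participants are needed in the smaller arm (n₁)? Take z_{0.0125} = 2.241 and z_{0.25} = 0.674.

n₁ = 23

With allocation ratio k = n₂/n₁ = 2, Var(x̄₁−x̄₂) = σ²(1/n₁ + 1/(k·n₁)) = σ²·(k+1)/(k·n₁).
So n₁ = (1 + 1/k)·((z_{α/2} + z_β)/d)² = 1.500 × (2.915/0.75)².
n₁ = 1.500 × 15.11 = 22.7.
Round up: n₁ = 23, giving n₂ = 2 × 23 = 46.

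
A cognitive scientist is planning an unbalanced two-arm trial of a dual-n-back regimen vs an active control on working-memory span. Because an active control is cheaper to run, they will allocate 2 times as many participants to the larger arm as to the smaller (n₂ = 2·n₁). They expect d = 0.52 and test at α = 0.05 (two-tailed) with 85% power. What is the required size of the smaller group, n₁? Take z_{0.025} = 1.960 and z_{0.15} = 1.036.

n₁ = 50

With allocation ratio k = n₂/n₁ = 2, Var(x̄₁−x̄₂) = σ²(1/n₁ + 1/(k·n₁)) = σ²·(k+1)/(k·n₁).
So n₁ = (1 + 1/k)·((z_{α/2} + z_β)/d)² = 1.500 × (2.996/0.52)².
n₁ = 1.500 × 33.20 = 49.8.
Round up: n₁ = 50, giving n₂ = 2 × 50 = 100.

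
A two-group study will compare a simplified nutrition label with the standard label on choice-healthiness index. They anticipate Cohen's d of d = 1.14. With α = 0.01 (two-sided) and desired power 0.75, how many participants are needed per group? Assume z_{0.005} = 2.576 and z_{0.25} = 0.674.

n = 17 per group

For two independent groups with equal n: n = 2·((z_{α/2} + z_β) / d)².
z_{α/2} + z_β = 2.576 + 0.674 = 3.250.
n = 2 × (3.250 / 1.14)² = 2 × 2.851² = 2 × 8.13 = 16.3.
Round up to the next whole participant.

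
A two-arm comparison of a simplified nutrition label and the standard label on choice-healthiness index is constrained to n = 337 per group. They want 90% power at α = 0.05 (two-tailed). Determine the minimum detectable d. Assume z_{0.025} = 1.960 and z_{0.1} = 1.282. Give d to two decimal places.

For two independent groups of n = 337 each: d_min = (z_{α/2} + z_β)·√(2/n).
z-sum = 1.960 + 1.282 = 3.242.
d_min = 3.242 × √(2/337) = 3.242 × 0.0770 = 0.250.

d_min ≈ 0.25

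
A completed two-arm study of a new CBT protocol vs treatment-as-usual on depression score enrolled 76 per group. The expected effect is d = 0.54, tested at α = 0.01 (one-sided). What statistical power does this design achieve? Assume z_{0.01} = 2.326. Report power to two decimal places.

power ≈ 0.84

For two equal groups, power = Φ(d·√(n/2) − z_{α}).
d·√(n/2) = 0.54 × √(76/2) = 0.54 × 6.164 = 3.329.
z_β = 3.329 − 2.326 = 1.003.
Power = Φ(1.003) = 0.842.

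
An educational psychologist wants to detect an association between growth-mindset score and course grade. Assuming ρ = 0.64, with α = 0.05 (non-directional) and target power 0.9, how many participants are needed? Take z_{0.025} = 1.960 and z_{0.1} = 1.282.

n = 22

Fisher's z: C = ½·ln((1+r)/(1−r)) = ½·ln(4.5556) = 0.7582.
n = ((z_{α/2} + z_β)/C)² + 3.
(1.960 + 1.282) / 0.7582 = 3.242 / 0.7582 = 4.276.
n = 4.276² + 3 = 18.28 + 3 = 21.3.
Round up.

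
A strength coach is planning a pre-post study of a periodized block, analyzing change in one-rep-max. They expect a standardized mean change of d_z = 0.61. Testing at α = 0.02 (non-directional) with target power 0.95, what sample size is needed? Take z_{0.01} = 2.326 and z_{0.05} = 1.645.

n = 43 pairs

For a paired (one-sample on differences) test: n = ((z_{α/2} + z_β) / d)².
z_{α/2} + z_β = 2.326 + 1.645 = 3.971.
n = (3.971 / 0.61)² = 6.510² = 42.38.
Round up.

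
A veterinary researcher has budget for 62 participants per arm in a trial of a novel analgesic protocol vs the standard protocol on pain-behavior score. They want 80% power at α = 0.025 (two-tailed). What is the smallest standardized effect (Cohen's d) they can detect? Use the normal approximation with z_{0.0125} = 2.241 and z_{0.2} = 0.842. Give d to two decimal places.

For two independent groups of n = 62 each: d_min = (z_{α/2} + z_β)·√(2/n).
z-sum = 2.241 + 0.842 = 3.083.
d_min = 3.083 × √(2/62) = 3.083 × 0.1796 = 0.554.

d_min ≈ 0.55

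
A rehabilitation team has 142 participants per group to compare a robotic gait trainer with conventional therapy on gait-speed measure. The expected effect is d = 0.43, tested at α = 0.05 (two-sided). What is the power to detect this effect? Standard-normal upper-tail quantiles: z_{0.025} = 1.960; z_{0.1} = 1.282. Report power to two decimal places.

For two equal groups, power = Φ(d·√(n/2) − z_{α/2}).
d·√(n/2) = 0.43 × √(142/2) = 0.43 × 8.426 = 3.623.
z_β = 3.623 − 1.960 = 1.663.
Power = Φ(1.663) = 0.952.

power ≈ 0.95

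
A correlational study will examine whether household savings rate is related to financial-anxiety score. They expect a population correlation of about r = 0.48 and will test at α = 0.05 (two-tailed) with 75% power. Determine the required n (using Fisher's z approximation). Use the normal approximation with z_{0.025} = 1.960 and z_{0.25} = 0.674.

n = 29

Fisher's z: C = ½·ln((1+r)/(1−r)) = ½·ln(2.8462) = 0.5230.
n = ((z_{α/2} + z_β)/C)² + 3.
(1.960 + 0.674) / 0.5230 = 2.634 / 0.5230 = 5.036.
n = 5.036² + 3 = 25.36 + 3 = 28.4.
Round up.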